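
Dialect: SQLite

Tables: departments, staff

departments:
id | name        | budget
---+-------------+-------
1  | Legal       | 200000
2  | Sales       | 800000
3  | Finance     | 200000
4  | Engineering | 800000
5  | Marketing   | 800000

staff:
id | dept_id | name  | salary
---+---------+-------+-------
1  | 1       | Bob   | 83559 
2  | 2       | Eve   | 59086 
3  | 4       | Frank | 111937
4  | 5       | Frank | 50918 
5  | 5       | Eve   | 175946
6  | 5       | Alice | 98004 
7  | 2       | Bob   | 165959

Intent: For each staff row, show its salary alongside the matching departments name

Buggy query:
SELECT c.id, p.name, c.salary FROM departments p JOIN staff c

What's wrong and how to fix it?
Bug: Missing join condition: each staff row is matched to all departments rows instead of just its own

Fix: Specify the join condition linking the foreign key to the parent id

Corrected query:
SELECT c.id, p.name, c.salary FROM departments p JOIN staff c ON c.dept_id = p.id

Result:
id | name        | salary
---+-------------+-------
1  | Legal       | 83559 
2  | Sales       | 59086 
3  | Engineering | 111937
4  | Marketing   | 50918 
5  | Marketing   | 175946
6  | Marketing   | 98004 
7  | Sales       | 165959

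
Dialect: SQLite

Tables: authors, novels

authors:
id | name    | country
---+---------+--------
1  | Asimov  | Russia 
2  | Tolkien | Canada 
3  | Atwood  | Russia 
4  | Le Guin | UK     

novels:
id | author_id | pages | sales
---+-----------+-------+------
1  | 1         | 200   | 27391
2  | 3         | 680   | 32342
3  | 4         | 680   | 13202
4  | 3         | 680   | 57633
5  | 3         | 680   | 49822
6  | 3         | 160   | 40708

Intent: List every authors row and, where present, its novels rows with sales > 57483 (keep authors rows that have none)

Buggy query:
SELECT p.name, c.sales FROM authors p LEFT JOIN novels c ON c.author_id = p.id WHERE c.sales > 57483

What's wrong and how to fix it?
Bug: Filtering c.sales in WHERE discards the NULL rows produced by LEFT JOIN, turning it into an inner join

Fix: Put 'c.sales > 57483' in the JOIN's ON clause instead of WHERE

Corrected query:
SELECT p.name, c.sales FROM authors p LEFT JOIN novels c ON c.author_id = p.id AND c.sales > 57483

Result:
name    | sales
--------+------
Asimov  | NULL 
Tolkien | NULL 
Atwood  | 57633
Le Guin | NULL 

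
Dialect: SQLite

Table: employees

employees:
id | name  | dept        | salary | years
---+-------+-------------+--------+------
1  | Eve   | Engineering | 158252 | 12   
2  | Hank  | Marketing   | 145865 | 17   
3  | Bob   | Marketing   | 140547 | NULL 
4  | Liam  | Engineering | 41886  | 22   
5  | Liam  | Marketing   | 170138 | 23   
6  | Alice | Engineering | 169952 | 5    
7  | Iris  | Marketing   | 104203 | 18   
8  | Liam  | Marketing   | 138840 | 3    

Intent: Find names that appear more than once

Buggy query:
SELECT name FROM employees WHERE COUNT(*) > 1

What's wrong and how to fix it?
Bug: COUNT(*) is an aggregate and cannot be used in WHERE

Fix: GROUP BY name, then filter groups with HAVING COUNT(*) > 1

Corrected query:
SELECT name FROM employees GROUP BY name HAVING COUNT(*) > 1

Result:
name
----
Liam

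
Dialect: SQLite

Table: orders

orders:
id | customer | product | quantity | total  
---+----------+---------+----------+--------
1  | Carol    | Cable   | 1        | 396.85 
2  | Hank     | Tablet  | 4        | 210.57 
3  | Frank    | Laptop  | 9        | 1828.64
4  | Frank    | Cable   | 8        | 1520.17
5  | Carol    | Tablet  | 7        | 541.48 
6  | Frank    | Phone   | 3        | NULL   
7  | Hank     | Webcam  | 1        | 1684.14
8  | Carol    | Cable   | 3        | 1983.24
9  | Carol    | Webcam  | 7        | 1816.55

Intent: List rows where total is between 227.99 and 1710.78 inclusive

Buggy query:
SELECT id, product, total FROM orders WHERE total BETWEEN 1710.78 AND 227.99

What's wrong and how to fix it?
Bug: The bounds are reversed; BETWEEN a AND b requires a <= b to match anything

Fix: Swap the bounds so the smaller value comes first

Corrected query:
SELECT id, product, total FROM orders WHERE total BETWEEN 227.99 AND 1710.78

Result:
id | product | total  
---+---------+--------
1  | Cable   | 396.85 
4  | Cable   | 1520.17
5  | Tablet  | 541.48 
7  | Webcam  | 1684.14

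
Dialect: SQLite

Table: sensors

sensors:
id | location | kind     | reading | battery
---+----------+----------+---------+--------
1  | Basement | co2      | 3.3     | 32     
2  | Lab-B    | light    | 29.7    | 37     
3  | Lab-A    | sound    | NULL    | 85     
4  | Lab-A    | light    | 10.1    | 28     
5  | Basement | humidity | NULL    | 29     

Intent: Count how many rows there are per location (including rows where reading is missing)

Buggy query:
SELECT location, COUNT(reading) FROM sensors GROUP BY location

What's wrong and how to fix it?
Bug: COUNT(reading) skips NULLs, so groups with missing reading are undercounted

Fix: Use COUNT(*) to count all rows regardless of NULL

Corrected query:
SELECT location, COUNT(*) FROM sensors GROUP BY location

Result:
location | COUNT(*)
---------+---------
Basement | 2       
Lab-A    | 2       
Lab-B    | 1       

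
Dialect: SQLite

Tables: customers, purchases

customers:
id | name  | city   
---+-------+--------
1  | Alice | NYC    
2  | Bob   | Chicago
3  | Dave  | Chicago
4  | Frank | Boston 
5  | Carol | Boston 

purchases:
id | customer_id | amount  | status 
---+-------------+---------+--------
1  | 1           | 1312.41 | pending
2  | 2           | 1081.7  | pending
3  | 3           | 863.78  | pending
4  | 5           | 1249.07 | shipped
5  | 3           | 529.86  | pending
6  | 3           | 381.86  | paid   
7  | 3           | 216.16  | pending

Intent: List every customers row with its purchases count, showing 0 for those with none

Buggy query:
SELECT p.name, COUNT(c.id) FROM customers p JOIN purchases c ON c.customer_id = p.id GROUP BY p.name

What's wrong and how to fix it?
Bug: INNER JOIN drops customers rows that have no matching purchases rows

Fix: Switch to LEFT JOIN to retain unmatched parent rows

Corrected query:
SELECT p.name, COUNT(c.id) FROM customers p LEFT JOIN purchases c ON c.customer_id = p.id GROUP BY p.name

Result:
name  | COUNT(c.id)
------+------------
Alice | 1          
Bob   | 1          
Carol | 1          
Dave  | 4          
Frank | 0          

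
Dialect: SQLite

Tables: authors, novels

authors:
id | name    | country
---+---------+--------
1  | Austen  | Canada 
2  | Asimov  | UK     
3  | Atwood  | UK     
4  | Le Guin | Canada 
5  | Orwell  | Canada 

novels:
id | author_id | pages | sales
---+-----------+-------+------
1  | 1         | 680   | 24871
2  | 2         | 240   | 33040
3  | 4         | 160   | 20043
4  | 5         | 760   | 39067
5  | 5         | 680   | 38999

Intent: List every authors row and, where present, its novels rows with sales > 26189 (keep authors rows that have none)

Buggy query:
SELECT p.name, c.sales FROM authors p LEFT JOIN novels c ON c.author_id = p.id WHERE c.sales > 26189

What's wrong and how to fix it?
Bug: A WHERE condition on the right-hand table after LEFT JOIN drops unmatched parents

Fix: Put 'c.sales > 26189' in the JOIN's ON clause instead of WHERE

Corrected query:
SELECT p.name, c.sales FROM authors p LEFT JOIN novels c ON c.author_id = p.id AND c.sales > 26189

Result:
name    | sales
--------+------
Austen  | NULL 
Asimov  | 33040
Atwood  | NULL 
Le Guin | NULL 
Orwell  | 38999
Orwell  | 39067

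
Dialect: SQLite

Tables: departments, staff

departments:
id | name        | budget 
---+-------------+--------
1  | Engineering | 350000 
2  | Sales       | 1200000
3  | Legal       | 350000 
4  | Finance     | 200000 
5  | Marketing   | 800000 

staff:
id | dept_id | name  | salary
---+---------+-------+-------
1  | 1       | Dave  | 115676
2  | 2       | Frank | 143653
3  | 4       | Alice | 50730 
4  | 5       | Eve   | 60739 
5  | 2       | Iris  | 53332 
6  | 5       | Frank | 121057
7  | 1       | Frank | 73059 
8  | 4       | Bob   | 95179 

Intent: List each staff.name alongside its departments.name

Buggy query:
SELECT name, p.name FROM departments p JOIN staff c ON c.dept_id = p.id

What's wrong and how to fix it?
Bug: 'name' exists in both joined tables, so the database can't tell which one is meant

Fix: Prefix ambiguous columns with the table alias

Corrected query:
SELECT c.name, p.name FROM departments p JOIN staff c ON c.dept_id = p.id

Result:
name  | name       
------+------------
Dave  | Engineering
Frank | Sales      
Alice | Finance    
Eve   | Marketing  
Iris  | Sales      
Frank | Marketing  
Frank | Engineering
Bob   | Finance    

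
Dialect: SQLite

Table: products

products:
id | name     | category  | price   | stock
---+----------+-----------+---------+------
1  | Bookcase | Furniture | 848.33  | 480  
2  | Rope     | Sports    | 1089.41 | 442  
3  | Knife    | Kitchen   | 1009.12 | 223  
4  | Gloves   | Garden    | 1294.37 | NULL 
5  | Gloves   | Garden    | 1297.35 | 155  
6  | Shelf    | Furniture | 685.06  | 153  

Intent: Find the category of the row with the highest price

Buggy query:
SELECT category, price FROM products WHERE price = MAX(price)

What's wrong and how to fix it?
Bug: MAX(price) is an aggregate and cannot be used directly in WHERE

Fix: Wrap MAX in a scalar subquery so WHERE compares against a single value

Corrected query:
SELECT category, price FROM products WHERE price = (SELECT MAX(price) FROM products)

Result:
category | price  
---------+--------
Garden   | 1297.35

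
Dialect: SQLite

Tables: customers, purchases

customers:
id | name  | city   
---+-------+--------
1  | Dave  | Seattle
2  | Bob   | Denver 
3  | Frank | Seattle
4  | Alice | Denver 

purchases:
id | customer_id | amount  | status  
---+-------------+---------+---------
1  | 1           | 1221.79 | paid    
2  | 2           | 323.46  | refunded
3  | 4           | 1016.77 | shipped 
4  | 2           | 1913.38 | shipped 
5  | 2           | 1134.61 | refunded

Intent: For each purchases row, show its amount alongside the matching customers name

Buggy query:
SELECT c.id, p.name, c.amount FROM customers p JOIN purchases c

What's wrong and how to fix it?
Bug: JOIN with no ON clause produces a cartesian product; every purchases row pairs with every customers row

Fix: Specify the join condition linking the foreign key to the parent id

Corrected query:
SELECT c.id, p.name, c.amount FROM customers p JOIN purchases c ON c.customer_id = p.id

Result:
id | name  | amount 
---+-------+--------
1  | Dave  | 1221.79
2  | Bob   | 323.46 
3  | Alice | 1016.77
4  | Bob   | 1913.38
5  | Bob   | 1134.61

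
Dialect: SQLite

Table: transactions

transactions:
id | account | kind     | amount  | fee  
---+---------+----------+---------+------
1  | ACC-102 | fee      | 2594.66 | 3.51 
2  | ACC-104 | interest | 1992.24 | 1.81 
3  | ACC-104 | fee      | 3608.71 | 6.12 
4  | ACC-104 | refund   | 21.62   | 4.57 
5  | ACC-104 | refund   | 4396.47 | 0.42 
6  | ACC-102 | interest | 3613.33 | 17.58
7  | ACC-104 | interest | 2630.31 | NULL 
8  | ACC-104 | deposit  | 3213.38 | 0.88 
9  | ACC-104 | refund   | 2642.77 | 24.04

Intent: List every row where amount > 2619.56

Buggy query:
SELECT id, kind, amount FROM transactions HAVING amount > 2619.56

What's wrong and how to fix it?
Bug: This is a non-aggregate query (no GROUP BY, no aggregates), so in SQLite the HAVING clause is invalid here; a row-level condition belongs in WHERE

Fix: Replace HAVING with WHERE since the condition applies to individual rows

Corrected query:
SELECT id, kind, amount FROM transactions WHERE amount > 2619.56

Result:
id | kind     | amount 
---+----------+--------
3  | fee      | 3608.71
5  | refund   | 4396.47
6  | interest | 3613.33
7  | interest | 2630.31
8  | deposit  | 3213.38
9  | refund   | 2642.77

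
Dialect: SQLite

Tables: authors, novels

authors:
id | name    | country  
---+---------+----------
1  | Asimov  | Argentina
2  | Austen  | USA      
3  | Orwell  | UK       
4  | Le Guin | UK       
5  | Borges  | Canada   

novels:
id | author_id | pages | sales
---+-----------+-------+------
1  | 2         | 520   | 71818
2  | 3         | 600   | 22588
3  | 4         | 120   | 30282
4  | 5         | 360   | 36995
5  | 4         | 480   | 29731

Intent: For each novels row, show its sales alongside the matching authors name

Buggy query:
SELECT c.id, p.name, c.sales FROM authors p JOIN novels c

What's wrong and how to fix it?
Bug: JOIN with no ON clause produces a cartesian product; every novels row pairs with every authors row

Fix: Add ON c.author_id = p.id to the JOIN

Corrected query:
SELECT c.id, p.name, c.sales FROM authors p JOIN novels c ON c.author_id = p.id

Result:
id | name    | sales
---+---------+------
1  | Austen  | 71818
2  | Orwell  | 22588
3  | Le Guin | 30282
4  | Borges  | 36995
5  | Le Guin | 29731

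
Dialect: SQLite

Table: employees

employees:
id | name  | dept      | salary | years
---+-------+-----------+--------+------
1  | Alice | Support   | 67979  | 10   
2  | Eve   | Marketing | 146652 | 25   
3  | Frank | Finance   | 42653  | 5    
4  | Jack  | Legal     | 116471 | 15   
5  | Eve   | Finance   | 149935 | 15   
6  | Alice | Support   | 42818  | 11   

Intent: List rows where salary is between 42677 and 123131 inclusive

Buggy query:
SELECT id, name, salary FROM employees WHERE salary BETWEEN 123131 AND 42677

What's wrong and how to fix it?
Bug: BETWEEN expects the lower bound first; with 123131 AND 42677 the range is empty

Fix: Write BETWEEN 42677 AND 123131

Corrected query:
SELECT id, name, salary FROM employees WHERE salary BETWEEN 42677 AND 123131

Result:
id | name  | salary
---+-------+-------
1  | Alice | 67979 
4  | Jack  | 116471
6  | Alice | 42818 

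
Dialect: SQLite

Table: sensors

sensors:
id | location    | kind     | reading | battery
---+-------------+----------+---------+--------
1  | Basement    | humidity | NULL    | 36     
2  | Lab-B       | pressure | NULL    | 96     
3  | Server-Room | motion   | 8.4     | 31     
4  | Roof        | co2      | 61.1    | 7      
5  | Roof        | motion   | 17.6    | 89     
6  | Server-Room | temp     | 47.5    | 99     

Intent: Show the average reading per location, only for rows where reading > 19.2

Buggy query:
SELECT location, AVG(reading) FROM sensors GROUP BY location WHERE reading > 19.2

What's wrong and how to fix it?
Bug: Row-level WHERE must come before GROUP BY in the clause order

Fix: Move the WHERE clause before GROUP BY

Corrected query:
SELECT location, AVG(reading) FROM sensors WHERE reading > 19.2 GROUP BY location

Result:
location    | AVG(reading)
------------+-------------
Roof        | 61.1        
Server-Room | 47.5        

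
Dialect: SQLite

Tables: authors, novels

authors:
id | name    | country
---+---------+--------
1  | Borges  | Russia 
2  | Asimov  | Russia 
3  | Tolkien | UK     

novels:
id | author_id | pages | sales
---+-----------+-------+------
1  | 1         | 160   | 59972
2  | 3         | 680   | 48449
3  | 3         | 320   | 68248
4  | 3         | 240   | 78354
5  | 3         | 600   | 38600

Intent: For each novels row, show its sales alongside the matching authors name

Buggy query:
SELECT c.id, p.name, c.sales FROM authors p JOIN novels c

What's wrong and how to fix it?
Bug: JOIN with no ON clause produces a cartesian product; every novels row pairs with every authors row

Fix: Specify the join condition linking the foreign key to the parent id

Corrected query:
SELECT c.id, p.name, c.sales FROM authors p JOIN novels c ON c.author_id = p.id

Result:
id | name    | sales
---+---------+------
1  | Borges  | 59972
2  | Tolkien | 48449
3  | Tolkien | 68248
4  | Tolkien | 78354
5  | Tolkien | 38600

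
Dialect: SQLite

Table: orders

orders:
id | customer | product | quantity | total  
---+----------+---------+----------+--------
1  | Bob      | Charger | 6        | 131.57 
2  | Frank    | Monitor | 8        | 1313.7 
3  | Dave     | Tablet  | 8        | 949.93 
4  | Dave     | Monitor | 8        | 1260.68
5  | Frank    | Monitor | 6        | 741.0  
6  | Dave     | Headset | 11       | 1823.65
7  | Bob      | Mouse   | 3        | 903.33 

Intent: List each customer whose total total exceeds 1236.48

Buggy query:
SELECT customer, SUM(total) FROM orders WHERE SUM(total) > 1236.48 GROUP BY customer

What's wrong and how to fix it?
Bug: Aggregate functions cannot appear in a WHERE clause

Fix: Move the aggregate condition to a HAVING clause

Corrected query:
SELECT customer, SUM(total) FROM orders GROUP BY customer HAVING SUM(total) > 1236.48

Result:
customer | SUM(total)
---------+-----------
Dave     | 4034.26   
Frank    | 2054.7    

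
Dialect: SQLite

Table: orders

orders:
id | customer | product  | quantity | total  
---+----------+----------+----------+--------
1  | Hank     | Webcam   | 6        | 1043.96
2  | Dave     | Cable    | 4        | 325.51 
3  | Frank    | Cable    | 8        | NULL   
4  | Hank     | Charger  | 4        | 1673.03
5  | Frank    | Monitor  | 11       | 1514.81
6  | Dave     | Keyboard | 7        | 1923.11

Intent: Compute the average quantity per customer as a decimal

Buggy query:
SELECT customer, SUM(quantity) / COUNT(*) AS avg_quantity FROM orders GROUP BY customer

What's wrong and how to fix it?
Bug: Both operands are integers, so '/' performs integer division and truncates

Fix: Cast one side to REAL so the division keeps the fractional part

Corrected query:
SELECT customer, SUM(quantity) * 1.0 / COUNT(*) AS avg_quantity FROM orders GROUP BY customer

Result:
customer | avg_quantity
---------+-------------
Dave     | 5.5         
Frank    | 9.5         
Hank     | 5           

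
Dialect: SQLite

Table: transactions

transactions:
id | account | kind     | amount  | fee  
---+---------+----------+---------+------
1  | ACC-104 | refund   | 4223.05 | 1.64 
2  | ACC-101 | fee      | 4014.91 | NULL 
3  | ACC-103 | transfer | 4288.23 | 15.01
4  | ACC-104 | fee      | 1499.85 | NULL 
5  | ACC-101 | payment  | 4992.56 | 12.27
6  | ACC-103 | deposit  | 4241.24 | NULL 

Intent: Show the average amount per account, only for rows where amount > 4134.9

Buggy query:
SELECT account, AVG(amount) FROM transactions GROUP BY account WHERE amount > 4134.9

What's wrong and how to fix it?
Bug: Row-level WHERE must come before GROUP BY in the clause order

Fix: Move the WHERE clause before GROUP BY

Corrected query:
SELECT account, AVG(amount) FROM transactions WHERE amount > 4134.9 GROUP BY account

Result:
account | AVG(amount)
--------+------------
ACC-101 | 4992.56    
ACC-103 | 4264.735   
ACC-104 | 4223.05    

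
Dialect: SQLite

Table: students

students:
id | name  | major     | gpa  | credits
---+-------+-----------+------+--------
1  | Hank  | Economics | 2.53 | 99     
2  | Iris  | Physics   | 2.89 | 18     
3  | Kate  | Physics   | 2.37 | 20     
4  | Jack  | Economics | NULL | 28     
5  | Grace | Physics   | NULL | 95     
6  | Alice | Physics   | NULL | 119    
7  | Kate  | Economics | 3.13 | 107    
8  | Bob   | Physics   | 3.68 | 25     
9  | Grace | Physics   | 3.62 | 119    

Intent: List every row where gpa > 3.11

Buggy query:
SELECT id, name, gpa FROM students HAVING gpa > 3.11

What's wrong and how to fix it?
Bug: HAVING filters the output of aggregation, but this query has no GROUP BY and no aggregate functions, so SQLite rejects it (HAVING clause on a non-aggregate query); the condition here is per row

Fix: Replace HAVING with WHERE since the condition applies to individual rows

Corrected query:
SELECT id, name, gpa FROM students WHERE gpa > 3.11

Result:
id | name  | gpa 
---+-------+-----
7  | Kate  | 3.13
8  | Bob   | 3.68
9  | Grace | 3.62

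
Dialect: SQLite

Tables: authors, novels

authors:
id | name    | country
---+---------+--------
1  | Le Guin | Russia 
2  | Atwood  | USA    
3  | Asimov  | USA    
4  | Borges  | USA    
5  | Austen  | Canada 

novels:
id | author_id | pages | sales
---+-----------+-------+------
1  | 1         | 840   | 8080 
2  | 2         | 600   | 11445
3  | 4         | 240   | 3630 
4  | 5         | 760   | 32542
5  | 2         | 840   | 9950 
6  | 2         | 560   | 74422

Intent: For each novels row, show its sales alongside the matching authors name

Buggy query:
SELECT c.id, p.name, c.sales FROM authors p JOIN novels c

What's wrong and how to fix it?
Bug: Missing join condition: each novels row is matched to all authors rows instead of just its own

Fix: Add ON c.author_id = p.id to the JOIN

Corrected query:
SELECT c.id, p.name, c.sales FROM authors p JOIN novels c ON c.author_id = p.id

Result:
id | name    | sales
---+---------+------
1  | Le Guin | 8080 
2  | Atwood  | 11445
3  | Borges  | 3630 
4  | Austen  | 32542
5  | Atwood  | 9950 
6  | Atwood  | 74422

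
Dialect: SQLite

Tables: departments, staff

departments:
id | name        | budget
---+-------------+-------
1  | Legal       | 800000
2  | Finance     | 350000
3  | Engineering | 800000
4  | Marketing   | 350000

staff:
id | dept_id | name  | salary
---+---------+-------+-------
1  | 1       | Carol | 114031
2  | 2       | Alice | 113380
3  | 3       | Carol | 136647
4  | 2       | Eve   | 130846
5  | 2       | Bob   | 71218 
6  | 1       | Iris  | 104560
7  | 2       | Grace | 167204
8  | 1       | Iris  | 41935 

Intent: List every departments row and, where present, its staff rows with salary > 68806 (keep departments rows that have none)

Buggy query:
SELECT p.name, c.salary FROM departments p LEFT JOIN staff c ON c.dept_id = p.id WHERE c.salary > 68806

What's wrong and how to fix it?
Bug: A WHERE condition on the right-hand table after LEFT JOIN drops unmatched parents

Fix: Move the right-table condition into the ON clause so unmatched parents are kept

Corrected query:
SELECT p.name, c.salary FROM departments p LEFT JOIN staff c ON c.dept_id = p.id AND c.salary > 68806

Result:
name        | salary
------------+-------
Legal       | 104560
Legal       | 114031
Finance     | 71218 
Finance     | 113380
Finance     | 130846
Finance     | 167204
Engineering | 136647
Marketing   | NULL  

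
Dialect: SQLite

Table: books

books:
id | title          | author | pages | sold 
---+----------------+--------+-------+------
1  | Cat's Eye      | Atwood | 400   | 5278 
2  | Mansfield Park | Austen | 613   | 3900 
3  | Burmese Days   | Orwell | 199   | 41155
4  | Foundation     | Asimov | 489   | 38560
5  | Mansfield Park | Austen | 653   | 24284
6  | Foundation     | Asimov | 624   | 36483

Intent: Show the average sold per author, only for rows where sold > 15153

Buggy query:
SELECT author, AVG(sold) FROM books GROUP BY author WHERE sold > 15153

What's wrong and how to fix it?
Bug: WHERE cannot follow GROUP BY

Fix: Place WHERE between FROM and GROUP BY

Corrected query:
SELECT author, AVG(sold) FROM books WHERE sold > 15153 GROUP BY author

Result:
author | AVG(sold)
-------+----------
Asimov | 37521.5  
Austen | 24284    
Orwell | 41155    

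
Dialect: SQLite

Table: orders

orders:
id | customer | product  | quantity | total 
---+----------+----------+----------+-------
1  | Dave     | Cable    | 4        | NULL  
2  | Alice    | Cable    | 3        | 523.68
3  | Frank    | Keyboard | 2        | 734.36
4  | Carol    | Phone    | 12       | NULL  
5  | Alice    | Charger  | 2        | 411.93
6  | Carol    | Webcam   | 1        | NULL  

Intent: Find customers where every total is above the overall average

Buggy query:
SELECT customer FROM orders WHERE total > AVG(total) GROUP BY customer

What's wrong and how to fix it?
Bug: WHERE evaluates per row before aggregation, so AVG() is unavailable

Fix: Use a subquery for AVG and a HAVING MIN(...) filter so the condition holds for every row in the group

Corrected query:
SELECT customer FROM orders GROUP BY customer HAVING MIN(total) > (SELECT AVG(total) FROM orders)

Result:
customer
--------
Frank   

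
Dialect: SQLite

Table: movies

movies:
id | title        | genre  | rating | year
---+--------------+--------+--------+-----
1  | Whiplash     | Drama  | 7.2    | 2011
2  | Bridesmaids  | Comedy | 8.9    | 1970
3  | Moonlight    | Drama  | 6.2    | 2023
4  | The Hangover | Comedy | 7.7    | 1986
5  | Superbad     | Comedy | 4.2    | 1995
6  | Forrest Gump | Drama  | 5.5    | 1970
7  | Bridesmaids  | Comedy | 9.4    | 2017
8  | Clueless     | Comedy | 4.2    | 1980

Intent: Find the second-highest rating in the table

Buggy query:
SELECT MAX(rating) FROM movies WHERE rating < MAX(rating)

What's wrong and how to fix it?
Bug: MAX(rating) on the right of the comparison is an aggregate-in-WHERE error

Fix: Compute the overall MAX in a subquery, then take MAX of rows below it

Corrected query:
SELECT MAX(rating) FROM movies WHERE rating < (SELECT MAX(rating) FROM movies)

Result:
MAX(rating)
-----------
8.9        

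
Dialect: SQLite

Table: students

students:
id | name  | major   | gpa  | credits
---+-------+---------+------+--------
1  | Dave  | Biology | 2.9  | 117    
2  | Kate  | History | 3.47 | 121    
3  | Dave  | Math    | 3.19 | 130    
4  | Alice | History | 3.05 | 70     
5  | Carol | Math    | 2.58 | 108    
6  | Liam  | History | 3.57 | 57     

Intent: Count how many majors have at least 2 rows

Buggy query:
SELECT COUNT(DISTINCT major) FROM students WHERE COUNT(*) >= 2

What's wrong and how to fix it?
Bug: COUNT(*) cannot appear in WHERE; the per-group count doesn't exist yet

Fix: Group first with HAVING COUNT(*) >= 2, then COUNT the resulting groups

Corrected query:
SELECT COUNT(*) FROM (SELECT major FROM students GROUP BY major HAVING COUNT(*) >= 2)

Result:
COUNT(*)
--------
2       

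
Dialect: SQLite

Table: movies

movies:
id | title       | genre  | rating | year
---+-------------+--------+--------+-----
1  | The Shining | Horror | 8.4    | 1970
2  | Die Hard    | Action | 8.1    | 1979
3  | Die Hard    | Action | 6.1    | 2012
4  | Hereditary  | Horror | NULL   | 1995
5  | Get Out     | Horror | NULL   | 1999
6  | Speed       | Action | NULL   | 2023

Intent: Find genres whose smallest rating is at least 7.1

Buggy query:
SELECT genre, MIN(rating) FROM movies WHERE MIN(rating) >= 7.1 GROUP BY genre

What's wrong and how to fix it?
Bug: MIN() in WHERE is a misuse of aggregate

Fix: Use HAVING for the per-group MIN condition

Corrected query:
SELECT genre, MIN(rating) FROM movies GROUP BY genre HAVING MIN(rating) >= 7.1

Result:
genre  | MIN(rating)
-------+------------
Horror | 8.4        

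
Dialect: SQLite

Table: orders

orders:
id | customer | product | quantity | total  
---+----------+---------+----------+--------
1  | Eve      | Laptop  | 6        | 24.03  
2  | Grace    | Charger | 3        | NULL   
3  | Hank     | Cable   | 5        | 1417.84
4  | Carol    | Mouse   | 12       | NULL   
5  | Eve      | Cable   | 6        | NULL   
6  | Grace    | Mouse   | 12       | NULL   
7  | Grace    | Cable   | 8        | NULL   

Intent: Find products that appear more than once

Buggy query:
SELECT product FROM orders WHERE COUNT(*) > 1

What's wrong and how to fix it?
Bug: COUNT(*) is an aggregate and cannot be used in WHERE

Fix: Group first, then use HAVING for the count condition

Corrected query:
SELECT product FROM orders GROUP BY product HAVING COUNT(*) > 1

Result:
product
-------
Cable  
Mouse  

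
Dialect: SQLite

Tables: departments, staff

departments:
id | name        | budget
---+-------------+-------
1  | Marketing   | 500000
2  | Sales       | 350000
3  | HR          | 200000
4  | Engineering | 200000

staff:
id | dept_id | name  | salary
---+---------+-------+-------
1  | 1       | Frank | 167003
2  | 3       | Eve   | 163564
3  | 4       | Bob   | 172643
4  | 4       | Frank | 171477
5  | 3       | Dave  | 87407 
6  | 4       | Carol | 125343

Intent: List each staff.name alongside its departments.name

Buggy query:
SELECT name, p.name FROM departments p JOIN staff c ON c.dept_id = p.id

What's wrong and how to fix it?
Bug: 'name' exists in both joined tables, so the database can't tell which one is meant

Fix: Prefix ambiguous columns with the table alias

Corrected query:
SELECT c.name, p.name FROM departments p JOIN staff c ON c.dept_id = p.id

Result:
name  | name       
------+------------
Frank | Marketing  
Eve   | HR         
Bob   | Engineering
Frank | Engineering
Dave  | HR         
Carol | Engineering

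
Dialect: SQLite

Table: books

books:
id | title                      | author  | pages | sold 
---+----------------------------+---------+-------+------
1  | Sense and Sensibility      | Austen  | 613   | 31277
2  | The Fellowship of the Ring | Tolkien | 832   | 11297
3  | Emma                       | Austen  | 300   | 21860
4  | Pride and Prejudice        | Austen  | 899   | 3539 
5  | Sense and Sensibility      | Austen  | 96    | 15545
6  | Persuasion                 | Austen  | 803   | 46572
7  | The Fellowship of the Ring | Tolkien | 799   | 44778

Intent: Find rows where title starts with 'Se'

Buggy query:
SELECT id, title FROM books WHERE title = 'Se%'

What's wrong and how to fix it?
Bug: Wildcards only work with LIKE; '=' treats '%' as a literal character

Fix: Use LIKE for wildcard pattern matching

Corrected query:
SELECT id, title FROM books WHERE title LIKE 'Se%'

Result:
id | title                
---+----------------------
1  | Sense and Sensibility
5  | Sense and Sensibility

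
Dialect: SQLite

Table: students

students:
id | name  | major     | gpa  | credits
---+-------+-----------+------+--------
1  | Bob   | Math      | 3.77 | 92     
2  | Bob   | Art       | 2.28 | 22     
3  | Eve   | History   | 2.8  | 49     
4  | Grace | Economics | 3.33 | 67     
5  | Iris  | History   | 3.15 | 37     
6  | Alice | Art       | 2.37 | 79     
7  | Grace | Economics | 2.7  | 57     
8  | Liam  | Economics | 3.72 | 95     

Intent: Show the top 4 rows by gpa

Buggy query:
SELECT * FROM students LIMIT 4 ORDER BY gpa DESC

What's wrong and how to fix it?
Bug: LIMIT must come after ORDER BY

Fix: Sort with ORDER BY, then apply LIMIT

Corrected query:
SELECT * FROM students ORDER BY gpa DESC LIMIT 4

Result:
id | name  | major     | gpa  | credits
---+-------+-----------+------+--------
1  | Bob   | Math      | 3.77 | 92     
8  | Liam  | Economics | 3.72 | 95     
4  | Grace | Economics | 3.33 | 67     
5  | Iris  | History   | 3.15 | 37     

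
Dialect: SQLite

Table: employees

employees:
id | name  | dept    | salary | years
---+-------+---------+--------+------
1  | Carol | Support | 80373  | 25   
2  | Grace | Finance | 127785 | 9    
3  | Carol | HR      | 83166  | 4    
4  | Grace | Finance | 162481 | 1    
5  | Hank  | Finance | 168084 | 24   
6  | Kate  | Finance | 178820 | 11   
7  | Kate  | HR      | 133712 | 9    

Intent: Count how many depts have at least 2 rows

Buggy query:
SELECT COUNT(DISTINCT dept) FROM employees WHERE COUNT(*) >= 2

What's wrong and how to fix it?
Bug: WHERE filters individual rows, not groups, so a group-level COUNT is invalid there

Fix: Use a subquery that GROUPs and filters with HAVING, then count its rows

Corrected query:
SELECT COUNT(*) FROM (SELECT dept FROM employees GROUP BY dept HAVING COUNT(*) >= 2)

Result:
COUNT(*)
--------
2       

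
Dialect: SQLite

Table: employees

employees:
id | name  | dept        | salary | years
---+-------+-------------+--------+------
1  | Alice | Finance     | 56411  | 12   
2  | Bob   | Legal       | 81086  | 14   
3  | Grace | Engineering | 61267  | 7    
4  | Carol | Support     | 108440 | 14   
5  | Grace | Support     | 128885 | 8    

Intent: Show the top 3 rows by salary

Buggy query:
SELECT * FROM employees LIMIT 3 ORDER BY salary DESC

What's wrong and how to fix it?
Bug: ORDER BY cannot follow LIMIT; LIMIT is the final clause

Fix: Sort with ORDER BY, then apply LIMIT

Corrected query:
SELECT * FROM employees ORDER BY salary DESC LIMIT 3

Result:
id | name  | dept    | salary | years
---+-------+---------+--------+------
5  | Grace | Support | 128885 | 8    
4  | Carol | Support | 108440 | 14   
2  | Bob   | Legal   | 81086  | 14   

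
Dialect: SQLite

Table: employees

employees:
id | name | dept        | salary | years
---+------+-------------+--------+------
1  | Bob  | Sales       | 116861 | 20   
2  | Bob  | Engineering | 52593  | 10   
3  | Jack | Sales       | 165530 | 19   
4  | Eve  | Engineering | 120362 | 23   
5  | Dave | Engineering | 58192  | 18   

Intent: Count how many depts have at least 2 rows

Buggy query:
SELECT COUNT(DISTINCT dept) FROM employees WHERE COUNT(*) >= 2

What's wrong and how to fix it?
Bug: WHERE filters individual rows, not groups, so a group-level COUNT is invalid there

Fix: Group first with HAVING COUNT(*) >= 2, then COUNT the resulting groups

Corrected query:
SELECT COUNT(*) FROM (SELECT dept FROM employees GROUP BY dept HAVING COUNT(*) >= 2)

Result:
COUNT(*)
--------
2       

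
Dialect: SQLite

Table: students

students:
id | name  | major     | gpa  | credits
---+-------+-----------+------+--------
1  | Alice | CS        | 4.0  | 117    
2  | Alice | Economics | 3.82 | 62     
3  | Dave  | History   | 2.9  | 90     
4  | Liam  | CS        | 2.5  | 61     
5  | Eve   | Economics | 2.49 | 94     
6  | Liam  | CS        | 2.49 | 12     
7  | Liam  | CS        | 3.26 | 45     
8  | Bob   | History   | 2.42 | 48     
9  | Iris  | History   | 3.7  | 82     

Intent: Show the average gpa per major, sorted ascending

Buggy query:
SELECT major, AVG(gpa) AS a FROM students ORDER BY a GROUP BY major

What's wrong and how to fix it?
Bug: ORDER BY appears before GROUP BY; SQL clause order requires GROUP BY first

Fix: Reorder: SELECT … FROM … GROUP BY … ORDER BY …

Corrected query:
SELECT major, AVG(gpa) AS a FROM students GROUP BY major ORDER BY a

Result:
major     | a       
----------+---------
History   | 3.006667
CS        | 3.0625  
Economics | 3.155   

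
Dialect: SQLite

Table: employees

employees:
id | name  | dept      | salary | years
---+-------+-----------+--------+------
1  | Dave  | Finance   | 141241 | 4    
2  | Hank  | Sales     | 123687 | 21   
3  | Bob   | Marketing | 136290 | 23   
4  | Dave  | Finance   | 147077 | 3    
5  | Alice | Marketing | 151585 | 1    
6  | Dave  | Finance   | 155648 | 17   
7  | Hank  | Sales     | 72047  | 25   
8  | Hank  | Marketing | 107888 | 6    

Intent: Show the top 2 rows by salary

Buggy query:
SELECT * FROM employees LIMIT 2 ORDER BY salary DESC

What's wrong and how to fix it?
Bug: ORDER BY cannot follow LIMIT; LIMIT is the final clause

Fix: Swap the clauses: ORDER BY first, then LIMIT

Corrected query:
SELECT * FROM employees ORDER BY salary DESC LIMIT 2

Result:
id | name  | dept      | salary | years
---+-------+-----------+--------+------
6  | Dave  | Finance   | 155648 | 17   
5  | Alice | Marketing | 151585 | 1    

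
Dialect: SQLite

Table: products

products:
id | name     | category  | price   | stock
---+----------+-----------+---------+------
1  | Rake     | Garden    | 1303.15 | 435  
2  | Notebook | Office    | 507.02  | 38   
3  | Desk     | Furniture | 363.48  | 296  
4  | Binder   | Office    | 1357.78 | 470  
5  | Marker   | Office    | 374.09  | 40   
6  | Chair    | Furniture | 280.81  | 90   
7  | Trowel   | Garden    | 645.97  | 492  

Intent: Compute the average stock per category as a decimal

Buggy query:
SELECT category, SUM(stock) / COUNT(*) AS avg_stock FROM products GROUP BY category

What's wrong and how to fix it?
Bug: SUM(stock) and COUNT(*) are both integers; the division truncates the fractional part

Fix: Cast one side to REAL so the division keeps the fractional part

Corrected query:
SELECT category, SUM(stock) * 1.0 / COUNT(*) AS avg_stock FROM products GROUP BY category

Result:
category  | avg_stock 
----------+-----------
Furniture | 193       
Garden    | 463.5     
Office    | 182.666667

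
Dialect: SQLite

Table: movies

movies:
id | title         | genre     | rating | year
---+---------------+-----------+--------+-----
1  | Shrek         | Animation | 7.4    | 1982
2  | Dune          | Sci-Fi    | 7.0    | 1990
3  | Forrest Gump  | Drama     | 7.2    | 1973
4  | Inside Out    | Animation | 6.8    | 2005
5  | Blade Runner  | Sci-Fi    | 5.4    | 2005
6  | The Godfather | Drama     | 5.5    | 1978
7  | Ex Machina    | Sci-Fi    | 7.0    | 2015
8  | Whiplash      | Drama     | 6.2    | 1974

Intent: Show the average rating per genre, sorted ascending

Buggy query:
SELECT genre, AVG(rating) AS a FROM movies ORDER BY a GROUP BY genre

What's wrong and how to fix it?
Bug: GROUP BY must precede ORDER BY

Fix: Reorder: SELECT … FROM … GROUP BY … ORDER BY …

Corrected query:
SELECT genre, AVG(rating) AS a FROM movies GROUP BY genre ORDER BY a

Result:
genre     | a       
----------+---------
Drama     | 6.3     
Sci-Fi    | 6.466667
Animation | 7.1     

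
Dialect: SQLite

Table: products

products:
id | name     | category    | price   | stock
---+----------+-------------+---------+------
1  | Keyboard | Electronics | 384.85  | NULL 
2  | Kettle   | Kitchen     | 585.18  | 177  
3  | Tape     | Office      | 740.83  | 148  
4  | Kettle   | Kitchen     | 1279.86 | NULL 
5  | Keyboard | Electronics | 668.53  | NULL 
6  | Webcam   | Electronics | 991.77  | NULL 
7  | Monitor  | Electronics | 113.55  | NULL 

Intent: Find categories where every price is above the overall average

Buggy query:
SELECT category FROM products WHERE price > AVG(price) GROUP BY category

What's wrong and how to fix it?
Bug: AVG() is an aggregate; it can't sit directly in WHERE

Fix: Use a subquery for AVG and a HAVING MIN(...) filter so the condition holds for every row in the group

Corrected query:
SELECT category FROM products GROUP BY category HAVING MIN(price) > (SELECT AVG(price) FROM products)

Result:
category
--------
Office  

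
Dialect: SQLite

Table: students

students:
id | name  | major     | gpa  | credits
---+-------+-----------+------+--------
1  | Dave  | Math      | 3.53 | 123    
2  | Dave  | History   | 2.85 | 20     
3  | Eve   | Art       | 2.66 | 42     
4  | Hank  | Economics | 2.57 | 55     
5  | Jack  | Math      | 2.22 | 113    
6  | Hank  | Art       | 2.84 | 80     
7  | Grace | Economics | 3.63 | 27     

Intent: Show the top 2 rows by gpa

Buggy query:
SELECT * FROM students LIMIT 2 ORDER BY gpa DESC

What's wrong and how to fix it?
Bug: ORDER BY cannot follow LIMIT; LIMIT is the final clause

Fix: Swap the clauses: ORDER BY first, then LIMIT

Corrected query:
SELECT * FROM students ORDER BY gpa DESC LIMIT 2

Result:
id | name  | major     | gpa  | credits
---+-------+-----------+------+--------
7  | Grace | Economics | 3.63 | 27     
1  | Dave  | Math      | 3.53 | 123    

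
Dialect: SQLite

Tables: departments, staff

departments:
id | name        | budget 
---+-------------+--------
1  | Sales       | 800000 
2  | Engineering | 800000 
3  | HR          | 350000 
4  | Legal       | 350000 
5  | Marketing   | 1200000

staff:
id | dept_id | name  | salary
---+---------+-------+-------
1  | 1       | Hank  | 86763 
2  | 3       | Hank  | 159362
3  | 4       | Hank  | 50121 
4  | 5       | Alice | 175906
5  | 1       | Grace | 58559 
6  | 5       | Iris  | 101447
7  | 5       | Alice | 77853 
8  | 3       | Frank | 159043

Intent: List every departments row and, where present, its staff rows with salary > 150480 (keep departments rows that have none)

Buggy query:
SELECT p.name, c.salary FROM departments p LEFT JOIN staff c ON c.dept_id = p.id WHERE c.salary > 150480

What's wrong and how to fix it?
Bug: Filtering c.salary in WHERE discards the NULL rows produced by LEFT JOIN, turning it into an inner join

Fix: Put 'c.salary > 150480' in the JOIN's ON clause instead of WHERE

Corrected query:
SELECT p.name, c.salary FROM departments p LEFT JOIN staff c ON c.dept_id = p.id AND c.salary > 150480

Result:
name        | salary
------------+-------
Sales       | NULL  
Engineering | NULL  
HR          | 159043
HR          | 159362
Legal       | NULL  
Marketing   | 175906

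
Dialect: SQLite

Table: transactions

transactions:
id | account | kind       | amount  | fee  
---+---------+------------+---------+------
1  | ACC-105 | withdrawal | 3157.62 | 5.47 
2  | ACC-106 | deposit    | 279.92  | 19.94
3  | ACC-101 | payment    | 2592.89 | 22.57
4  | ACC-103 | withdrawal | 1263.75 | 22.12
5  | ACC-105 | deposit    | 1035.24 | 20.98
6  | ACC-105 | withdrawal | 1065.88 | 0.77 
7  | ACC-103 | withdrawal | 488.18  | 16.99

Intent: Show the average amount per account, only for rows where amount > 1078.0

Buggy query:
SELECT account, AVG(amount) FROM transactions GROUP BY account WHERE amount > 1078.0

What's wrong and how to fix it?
Bug: Row-level WHERE must come before GROUP BY in the clause order

Fix: Move the WHERE clause before GROUP BY

Corrected query:
SELECT account, AVG(amount) FROM transactions WHERE amount > 1078.0 GROUP BY account

Result:
account | AVG(amount)
--------+------------
ACC-101 | 2592.89    
ACC-103 | 1263.75    
ACC-105 | 3157.62    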